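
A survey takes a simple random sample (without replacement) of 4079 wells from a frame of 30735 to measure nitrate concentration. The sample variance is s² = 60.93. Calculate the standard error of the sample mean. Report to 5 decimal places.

0.11382

Under SRS without replacement, Var(ȳ) = (1 − f)·s²/n with f = n/N = 4079/30735 = 0.13271515.
Var(ȳ) = (1 − 0.13271515)·60.93/4079 = 0.86728485·0.014937485 = 0.012955054.
SE(ȳ) = √(0.012955054) = 0.11382.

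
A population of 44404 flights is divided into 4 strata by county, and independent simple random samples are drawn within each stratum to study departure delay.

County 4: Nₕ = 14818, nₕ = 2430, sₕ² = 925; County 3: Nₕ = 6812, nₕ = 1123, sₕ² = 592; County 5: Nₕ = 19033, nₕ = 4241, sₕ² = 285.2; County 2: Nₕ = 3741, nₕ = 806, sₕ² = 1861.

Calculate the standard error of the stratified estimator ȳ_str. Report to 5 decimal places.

Var(ȳ_str) = Σₕ Wₕ²(1 − fₕ)sₕ²/nₕ with Wₕ = Nₕ/N, N = 44404.
County 4: Wₕ = 0.33370867; term = 0.33370867²·(1 − 0.16398974)·925/2430 = 0.035439049.
County 3: Wₕ = 0.15340960; term = 0.15340960²·(1 − 0.16485614)·592/1123 = 0.010361159.
County 5: Wₕ = 0.42863256; term = 0.42863256²·(1 − 0.22282352)·285.2/4241 = 0.0096022101.
County 2: Wₕ = 0.08424917; term = 0.08424917²·(1 − 0.21545041)·1861/806 = 0.01285769.
Sum = 0.068260108.
SE = √(0.068260108) = 0.26127.

0.26127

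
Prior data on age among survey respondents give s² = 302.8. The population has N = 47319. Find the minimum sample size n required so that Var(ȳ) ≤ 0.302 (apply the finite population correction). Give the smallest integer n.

982

Without fpc, n₀ = s²/D = 302.8/0.302 = 1002.6490.
With fpc, (1 − n/N)·s²/n ≤ D requires n ≥ n₀/(1 + n₀/N) = 1002.6490/(1 + 1002.6490/47319) = 981.8446.
Rounding up, n = 982.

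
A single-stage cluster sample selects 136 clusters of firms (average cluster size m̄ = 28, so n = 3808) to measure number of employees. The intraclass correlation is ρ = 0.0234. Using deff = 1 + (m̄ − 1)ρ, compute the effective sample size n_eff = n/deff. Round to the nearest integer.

2334

deff = 1 + (28 − 1)·0.0234 = 1 + 0.6318 = 1.6318.
n_eff = 3808 / 1.6318 = 2334.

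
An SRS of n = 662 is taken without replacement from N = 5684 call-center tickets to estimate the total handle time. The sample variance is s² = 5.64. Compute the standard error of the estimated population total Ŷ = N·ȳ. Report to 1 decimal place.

Var(Ŷ) = N²·Var(ȳ) = N²·(1 − n/N)·s²/n.
f = 662/5684 = 0.11646728; Var(ȳ) = 0.88353272·5.64/662 = 0.0075273785.
Var(Ŷ) = 5684² · 0.0075273785 = 243193.46.
SE(Ŷ) = √(243193.46) = 493.1.

493.1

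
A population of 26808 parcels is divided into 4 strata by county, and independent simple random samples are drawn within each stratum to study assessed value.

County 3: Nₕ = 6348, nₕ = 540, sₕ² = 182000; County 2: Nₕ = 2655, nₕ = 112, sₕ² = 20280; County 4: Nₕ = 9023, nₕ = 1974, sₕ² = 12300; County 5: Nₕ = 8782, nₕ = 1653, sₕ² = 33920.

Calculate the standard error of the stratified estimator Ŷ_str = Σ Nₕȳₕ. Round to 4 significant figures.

123800

Var(Ŷ_str) = Σₕ Nₕ²(1 − fₕ)sₕ²/nₕ.
County 3: 6348²·(1 − 540/6348)·182000/540 = 1.2426281 × 10^10.
County 2: 2655²·(1 − 112/2655)·20280/112 = 1.2225336 × 10^9.
County 4: 9023²·(1 − 1974/9023)·12300/1974 = 3.9631128 × 10^8.
County 5: 8782²·(1 − 1653/8782)·33920/1653 = 1.2847098 × 10^9.
Sum = 1.5329836 × 10^10.
SE = √(1.5329836 × 10^10) = 123800.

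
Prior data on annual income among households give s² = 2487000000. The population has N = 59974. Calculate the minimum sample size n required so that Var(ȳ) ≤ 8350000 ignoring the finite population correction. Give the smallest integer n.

Without fpc, n₀ = s²/D = 2487000000/8350000 = 297.8443.
Rounding up, n = 298.

298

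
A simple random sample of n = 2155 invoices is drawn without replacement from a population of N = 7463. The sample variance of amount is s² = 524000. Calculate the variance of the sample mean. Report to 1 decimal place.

172.9

Under SRS without replacement, Var(ȳ) = (1 − f)·s²/n with f = n/N = 2155/7463 = 0.28875787.
Var(ȳ) = (1 − 0.28875787)·524000/2155 = 0.71124213·243.15545 = 172.9424.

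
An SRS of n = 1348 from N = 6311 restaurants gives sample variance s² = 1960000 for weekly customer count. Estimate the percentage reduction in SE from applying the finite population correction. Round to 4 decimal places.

11.3205

f = n/N = 1348/6311 = 0.21359531.
SE_no-fpc = √(s²/n) = 38.13143; SE_fpc = √((1−f)s²/n) = 33.814747.
Ratio = √(1−f) = 0.88679462. Reduction = 100·(1 − 0.88679462) = 11.3205%.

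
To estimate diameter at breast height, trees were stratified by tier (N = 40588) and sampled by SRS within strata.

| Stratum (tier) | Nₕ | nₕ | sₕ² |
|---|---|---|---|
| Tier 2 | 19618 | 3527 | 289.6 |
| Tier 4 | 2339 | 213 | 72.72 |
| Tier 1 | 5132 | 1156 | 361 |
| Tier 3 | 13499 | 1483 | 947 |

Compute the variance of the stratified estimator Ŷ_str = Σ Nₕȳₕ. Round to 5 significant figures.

Var(Ŷ_str) = Σₕ Nₕ²(1 − fₕ)sₕ²/nₕ.
Tier 2: 19618²·(1 − 3527/19618)·289.6/3527 = 2.5919753 × 10^7.
Tier 4: 2339²·(1 − 213/2339)·72.72/213 = 1.6977266 × 10^6.
Tier 1: 5132²·(1 − 1156/5132)·361/1156 = 6.3720972 × 10^6.
Tier 3: 13499²·(1 − 1483/13499)·947/1483 = 1.0357867 × 10^8.
Sum = 1.3756825 × 10^8.

1.3757 × 10^8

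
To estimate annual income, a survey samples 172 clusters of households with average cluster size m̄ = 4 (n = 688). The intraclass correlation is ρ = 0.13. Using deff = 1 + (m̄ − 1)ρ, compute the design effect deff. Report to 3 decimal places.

deff = 1 + (4 − 1)·0.13 = 1 + 0.39 = 1.39.

1.390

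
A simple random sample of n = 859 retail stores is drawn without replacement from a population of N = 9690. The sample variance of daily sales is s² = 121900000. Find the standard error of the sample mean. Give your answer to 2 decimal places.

359.62

Under SRS without replacement, Var(ȳ) = (1 − f)·s²/n with f = n/N = 859/9690 = 0.08864809.
Var(ȳ) = (1 − 0.08864809)·121900000/859 = 0.91135191·141909.2 = 129329.22.
SE(ȳ) = √(129329.22) = 359.62.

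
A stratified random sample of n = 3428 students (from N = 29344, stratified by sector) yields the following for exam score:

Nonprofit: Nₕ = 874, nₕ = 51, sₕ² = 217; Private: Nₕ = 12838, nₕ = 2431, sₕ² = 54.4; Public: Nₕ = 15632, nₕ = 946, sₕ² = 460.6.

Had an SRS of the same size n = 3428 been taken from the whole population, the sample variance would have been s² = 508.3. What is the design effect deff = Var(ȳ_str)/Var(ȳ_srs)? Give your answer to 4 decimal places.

Var(ȳ_str) = Σ Wₕ²(1−fₕ)sₕ²/nₕ with Wₕ = Nₕ/29344:
  Nonprofit: (874/29344)²·(1−51/874)·217/51 = 0.0035543664
  Private: (12838/29344)²·(1−2431/12838)·54.4/2431 = 0.0034721481
  Public: (15632/29344)²·(1−946/15632)·460.6/946 = 0.12981122
  → Var(ȳ_str) = 0.13683773.
Var(ȳ_srs) = (1 − 3428/29344)·508.3/3428 = 0.13095677.
deff = 0.13683773 / 0.13095677 = 1.0449.

1.0449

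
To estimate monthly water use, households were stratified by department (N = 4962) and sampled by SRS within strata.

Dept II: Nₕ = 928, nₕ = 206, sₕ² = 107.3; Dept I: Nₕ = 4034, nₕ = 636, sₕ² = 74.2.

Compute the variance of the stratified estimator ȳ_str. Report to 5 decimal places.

0.07913

Var(ȳ_str) = Σₕ Wₕ²(1 − fₕ)sₕ²/nₕ with Wₕ = Nₕ/N, N = 4962.
Dept II: Wₕ = 0.18702136; term = 0.18702136²·(1 − 0.22198276)·107.3/206 = 0.014174383.
Dept I: Wₕ = 0.81297864; term = 0.81297864²·(1 − 0.15765989)·74.2/636 = 0.064952001.
Sum = 0.079126384.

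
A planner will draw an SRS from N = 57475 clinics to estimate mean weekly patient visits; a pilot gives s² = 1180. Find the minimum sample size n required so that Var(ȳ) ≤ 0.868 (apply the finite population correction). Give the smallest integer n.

1329

Without fpc, n₀ = s²/D = 1180/0.868 = 1359.4470.
With fpc, (1 − n/N)·s²/n ≤ D requires n ≥ n₀/(1 + n₀/N) = 1359.4470/(1 + 1359.4470/57475) = 1328.0352.
Rounding up, n = 1329.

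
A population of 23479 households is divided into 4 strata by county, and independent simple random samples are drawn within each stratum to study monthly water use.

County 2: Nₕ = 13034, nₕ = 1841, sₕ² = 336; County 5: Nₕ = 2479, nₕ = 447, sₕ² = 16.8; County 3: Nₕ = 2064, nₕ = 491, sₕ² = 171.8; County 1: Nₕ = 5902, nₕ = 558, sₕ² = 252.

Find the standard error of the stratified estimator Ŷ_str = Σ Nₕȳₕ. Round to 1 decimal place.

Var(Ŷ_str) = Σₕ Nₕ²(1 − fₕ)sₕ²/nₕ.
County 2: 13034²·(1 − 1841/13034)·336/1841 = 2.6626232 × 10^7.
County 5: 2479²·(1 − 447/2479)·16.8/447 = 189322.39.
County 3: 2064²·(1 − 491/2064)·171.8/491 = 1.1360046 × 10^6.
County 1: 5902²·(1 − 558/5902)·252/558 = 1.4244001 × 10^7.
Sum = 4.219556 × 10^7.
SE = √(4.219556 × 10^7) = 6495.8.

6495.8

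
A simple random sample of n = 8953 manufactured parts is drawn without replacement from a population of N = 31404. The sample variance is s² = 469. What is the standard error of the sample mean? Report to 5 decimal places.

0.19352

Under SRS without replacement, Var(ȳ) = (1 − f)·s²/n with f = n/N = 8953/31404 = 0.28509107.
Var(ȳ) = (1 − 0.28509107)·469/8953 = 0.71490893·0.052384676 = 0.037450272.
SE(ȳ) = √(0.037450272) = 0.19352.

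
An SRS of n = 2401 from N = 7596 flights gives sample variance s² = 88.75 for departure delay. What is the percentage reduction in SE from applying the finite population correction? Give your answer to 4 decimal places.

17.3010

f = n/N = 2401/7596 = 0.31608741.
SE_no-fpc = √(s²/n) = 0.19225963; SE_fpc = √((1−f)s²/n) = 0.15899681.
Ratio = √(1−f) = 0.82699008. Reduction = 100·(1 − 0.82699008) = 17.3010%.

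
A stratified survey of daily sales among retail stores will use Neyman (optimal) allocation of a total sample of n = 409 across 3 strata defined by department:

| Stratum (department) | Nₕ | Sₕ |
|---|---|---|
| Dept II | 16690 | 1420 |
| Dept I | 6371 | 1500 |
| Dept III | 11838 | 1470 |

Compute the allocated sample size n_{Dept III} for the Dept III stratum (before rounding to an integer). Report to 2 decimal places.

Neyman allocation: nₕ = n·NₕSₕ / Σⱼ NⱼSⱼ.
Σ NⱼSⱼ = 16690·1420 + 6371·1500 + 11838·1470 = 5.065816 × 10^7.
n_{Dept III} = 409·11838·1470 / (5.065816 × 10^7) = 140.50.

140.50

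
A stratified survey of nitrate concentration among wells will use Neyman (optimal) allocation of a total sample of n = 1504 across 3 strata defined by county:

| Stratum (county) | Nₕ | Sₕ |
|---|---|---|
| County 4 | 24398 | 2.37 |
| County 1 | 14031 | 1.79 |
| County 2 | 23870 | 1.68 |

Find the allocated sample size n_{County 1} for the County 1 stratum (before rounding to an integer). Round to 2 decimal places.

Neyman allocation: nₕ = n·NₕSₕ / Σⱼ NⱼSⱼ.
Σ NⱼSⱼ = 24398·2.37 + 14031·1.79 + 23870·1.68 = 123040.35.
n_{County 1} = 1504·14031·1.79 / 123040.35 = 307.00.

307.00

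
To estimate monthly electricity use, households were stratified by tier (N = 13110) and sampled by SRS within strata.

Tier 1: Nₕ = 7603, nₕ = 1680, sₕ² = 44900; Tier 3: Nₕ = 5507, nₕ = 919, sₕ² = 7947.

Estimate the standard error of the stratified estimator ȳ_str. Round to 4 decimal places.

2.8764

Var(ȳ_str) = Σₕ Wₕ²(1 − fₕ)sₕ²/nₕ with Wₕ = Nₕ/N, N = 13110.
Tier 1: Wₕ = 0.57993898; term = 0.57993898²·(1 − 0.22096541)·44900/1680 = 7.0025852.
Tier 3: Wₕ = 0.42006102; term = 0.42006102²·(1 − 0.16687852)·7947/919 = 1.2712203.
Sum = 8.2738055.
SE = √(8.2738055) = 2.8764.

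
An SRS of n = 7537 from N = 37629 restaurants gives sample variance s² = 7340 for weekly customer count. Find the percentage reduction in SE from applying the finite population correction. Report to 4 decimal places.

10.5739

f = n/N = 7537/37629 = 0.20029764.
SE_no-fpc = √(s²/n) = 0.98684461; SE_fpc = √((1−f)s²/n) = 0.88249644.
Ratio = √(1−f) = 0.89426079. Reduction = 100·(1 − 0.89426079) = 10.5739%.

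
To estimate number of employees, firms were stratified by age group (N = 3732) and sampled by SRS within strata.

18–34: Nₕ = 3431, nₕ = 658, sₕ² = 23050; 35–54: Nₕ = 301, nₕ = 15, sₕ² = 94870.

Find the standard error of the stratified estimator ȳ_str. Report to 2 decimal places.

7.94

Var(ȳ_str) = Σₕ Wₕ²(1 − fₕ)sₕ²/nₕ with Wₕ = Nₕ/N, N = 3732.
18–34: Wₕ = 0.91934620; term = 0.91934620²·(1 − 0.19178082)·23050/658 = 23.92943.
35–54: Wₕ = 0.08065380; term = 0.08065380²·(1 − 0.04983389)·94870/15 = 39.091911.
Sum = 63.021341.
SE = √(63.021341) = 7.94.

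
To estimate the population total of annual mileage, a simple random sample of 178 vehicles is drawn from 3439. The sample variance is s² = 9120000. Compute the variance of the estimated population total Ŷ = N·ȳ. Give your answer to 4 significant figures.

5.746 × 10^11

Var(Ŷ) = N²·Var(ȳ) = N²·(1 − n/N)·s²/n.
f = 178/3439 = 0.05175923; Var(ȳ) = 0.94824077·9120000/178 = 48584.021.
Var(Ŷ) = 3439² · 48584.021 = 5.7458966 × 10^11.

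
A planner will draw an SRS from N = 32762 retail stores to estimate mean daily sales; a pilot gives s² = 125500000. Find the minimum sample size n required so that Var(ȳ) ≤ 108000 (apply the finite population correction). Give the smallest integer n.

Without fpc, n₀ = s²/D = 125500000/108000 = 1162.0370.
With fpc, (1 − n/N)·s²/n ≤ D requires n ≥ n₀/(1 + n₀/N) = 1162.0370/(1 + 1162.0370/32762) = 1122.2325.
Rounding up, n = 1123.

1123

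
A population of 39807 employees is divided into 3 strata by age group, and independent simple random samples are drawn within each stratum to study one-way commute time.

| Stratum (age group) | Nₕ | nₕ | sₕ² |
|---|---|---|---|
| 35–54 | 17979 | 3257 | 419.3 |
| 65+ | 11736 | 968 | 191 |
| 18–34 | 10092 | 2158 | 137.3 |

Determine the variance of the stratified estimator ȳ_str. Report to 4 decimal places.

0.0405

Var(ȳ_str) = Σₕ Wₕ²(1 − fₕ)sₕ²/nₕ with Wₕ = Nₕ/N, N = 39807.
35–54: Wₕ = 0.45165423; term = 0.45165423²·(1 − 0.18115579)·419.3/3257 = 0.021504064.
65+: Wₕ = 0.29482252; term = 0.29482252²·(1 − 0.08248125)·191/968 = 0.015735997.
18–34: Wₕ = 0.25352325; term = 0.25352325²·(1 − 0.21383274)·137.3/2158 = 0.0032149161.
Sum = 0.040454977.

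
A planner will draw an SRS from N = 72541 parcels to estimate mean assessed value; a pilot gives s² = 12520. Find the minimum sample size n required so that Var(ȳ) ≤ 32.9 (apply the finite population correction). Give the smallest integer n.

379

Without fpc, n₀ = s²/D = 12520/32.9 = 380.5471.
With fpc, (1 − n/N)·s²/n ≤ D requires n ≥ n₀/(1 + n₀/N) = 380.5471/(1 + 380.5471/72541) = 378.5612.
Rounding up, n = 379.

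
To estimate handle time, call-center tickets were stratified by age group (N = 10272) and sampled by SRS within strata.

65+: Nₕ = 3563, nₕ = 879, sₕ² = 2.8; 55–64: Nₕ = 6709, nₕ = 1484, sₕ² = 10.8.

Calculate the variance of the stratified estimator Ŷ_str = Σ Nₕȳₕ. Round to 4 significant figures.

Var(Ŷ_str) = Σₕ Nₕ²(1 − fₕ)sₕ²/nₕ.
65+: 3563²·(1 − 879/3563)·2.8/879 = 30462.637.
55–64: 6709²·(1 − 1484/6709)·10.8/1484 = 255113.79.
Sum = 285576.43.

285600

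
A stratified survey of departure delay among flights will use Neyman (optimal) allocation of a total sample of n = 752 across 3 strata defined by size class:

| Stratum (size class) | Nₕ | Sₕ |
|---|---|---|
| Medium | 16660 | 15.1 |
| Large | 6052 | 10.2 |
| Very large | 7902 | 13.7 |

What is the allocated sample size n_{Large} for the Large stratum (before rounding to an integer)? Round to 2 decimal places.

110.12

Neyman allocation: nₕ = n·NₕSₕ / Σⱼ NⱼSⱼ.
Σ NⱼSⱼ = 16660·15.1 + 6052·10.2 + 7902·13.7 = 421553.8.
n_{Large} = 752·6052·10.2 / 421553.8 = 110.12.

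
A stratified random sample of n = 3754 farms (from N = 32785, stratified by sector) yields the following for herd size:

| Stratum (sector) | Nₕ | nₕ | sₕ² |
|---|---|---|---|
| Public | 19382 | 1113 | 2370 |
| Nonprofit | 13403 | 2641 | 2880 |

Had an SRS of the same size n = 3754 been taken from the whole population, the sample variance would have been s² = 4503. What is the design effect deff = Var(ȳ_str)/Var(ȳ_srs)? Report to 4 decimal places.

0.7982

Var(ȳ_str) = Σ Wₕ²(1−fₕ)sₕ²/nₕ with Wₕ = Nₕ/32785:
  Public: (19382/32785)²·(1−1113/19382)·2370/1113 = 0.70148142
  Nonprofit: (13403/32785)²·(1−2641/13403)·2880/2641 = 0.14634191
  → Var(ȳ_str) = 0.84782333.
Var(ȳ_srs) = (1 − 3754/32785)·4503/3754 = 1.0621711.
deff = 0.84782333 / 1.0621711 = 0.7982.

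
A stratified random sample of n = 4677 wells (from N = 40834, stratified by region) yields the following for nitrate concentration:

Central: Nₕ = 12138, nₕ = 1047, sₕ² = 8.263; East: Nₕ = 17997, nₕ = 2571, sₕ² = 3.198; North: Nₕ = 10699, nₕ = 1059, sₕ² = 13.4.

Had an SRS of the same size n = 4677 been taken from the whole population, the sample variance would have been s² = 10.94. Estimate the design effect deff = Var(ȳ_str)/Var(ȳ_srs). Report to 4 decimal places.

0.7855

Var(ȳ_str) = Σ Wₕ²(1−fₕ)sₕ²/nₕ with Wₕ = Nₕ/40834:
  Central: (12138/40834)²·(1−1047/12138)·8.263/1047 = 6.3718429 × 10^-4
  East: (17997/40834)²·(1−2571/17997)·3.198/2571 = 2.071028 × 10^-4
  North: (10699/40834)²·(1−1059/10699)·13.4/1059 = 7.8268176 × 10^-4
  → Var(ȳ_str) = 0.0016269689.
Var(ȳ_srs) = (1 − 4677/40834)·10.94/4677 = 0.0020711923.
deff = 0.0016269689 / 0.0020711923 = 0.7855.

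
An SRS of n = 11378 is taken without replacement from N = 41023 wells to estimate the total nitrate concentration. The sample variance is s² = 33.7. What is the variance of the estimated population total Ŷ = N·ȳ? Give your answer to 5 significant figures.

3.6020 × 10^6

Var(Ŷ) = N²·Var(ȳ) = N²·(1 − n/N)·s²/n.
f = 11378/41023 = 0.27735660; Var(ȳ) = 0.72264340·33.7/11378 = 0.0021403658.
Var(Ŷ) = 41023² · 0.0021403658 = 3.6019928 × 10^6.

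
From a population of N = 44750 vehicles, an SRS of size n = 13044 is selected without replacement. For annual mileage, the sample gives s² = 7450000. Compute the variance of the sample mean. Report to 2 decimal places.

Under SRS without replacement, Var(ȳ) = (1 − f)·s²/n with f = n/N = 13044/44750 = 0.29148603.
Var(ȳ) = (1 − 0.29148603)·7450000/13044 = 0.70851397·571.14382 = 404.66337.

404.66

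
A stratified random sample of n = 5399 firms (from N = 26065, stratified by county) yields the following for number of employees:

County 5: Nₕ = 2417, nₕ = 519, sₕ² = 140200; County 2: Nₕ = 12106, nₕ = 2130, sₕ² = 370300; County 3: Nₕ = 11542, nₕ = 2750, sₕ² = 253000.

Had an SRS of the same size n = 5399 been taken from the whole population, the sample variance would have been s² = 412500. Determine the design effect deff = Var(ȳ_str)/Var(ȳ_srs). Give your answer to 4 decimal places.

0.7671

Var(ȳ_str) = Σ Wₕ²(1−fₕ)sₕ²/nₕ with Wₕ = Nₕ/26065:
  County 5: (2417/26065)²·(1−519/2417)·140200/519 = 1.8240555
  County 2: (12106/26065)²·(1−2130/12106)·370300/2130 = 30.904076
  County 3: (11542/26065)²·(1−2750/11542)·253000/2750 = 13.741721
  → Var(ȳ_str) = 46.469853.
Var(ȳ_srs) = (1 − 5399/26065)·412500/5399 = 60.577218.
deff = 46.469853 / 60.577218 = 0.7671.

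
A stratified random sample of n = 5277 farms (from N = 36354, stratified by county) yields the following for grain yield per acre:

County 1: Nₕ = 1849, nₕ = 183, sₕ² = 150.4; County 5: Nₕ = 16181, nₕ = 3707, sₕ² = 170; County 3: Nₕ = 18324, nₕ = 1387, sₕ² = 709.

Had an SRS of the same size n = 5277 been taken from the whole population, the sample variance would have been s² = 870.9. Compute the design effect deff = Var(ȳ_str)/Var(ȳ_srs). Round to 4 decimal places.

Var(ȳ_str) = Σ Wₕ²(1−fₕ)sₕ²/nₕ with Wₕ = Nₕ/36354:
  County 1: (1849/36354)²·(1−183/1849)·150.4/183 = 0.0019155974
  County 5: (16181/36354)²·(1−3707/16181)·170/3707 = 0.0070037886
  County 3: (18324/36354)²·(1−1387/18324)·709/1387 = 0.12003894
  → Var(ȳ_str) = 0.12895833.
Var(ȳ_srs) = (1 − 5277/36354)·870.9/5277 = 0.14108085.
deff = 0.12895833 / 0.14108085 = 0.9141.

0.9141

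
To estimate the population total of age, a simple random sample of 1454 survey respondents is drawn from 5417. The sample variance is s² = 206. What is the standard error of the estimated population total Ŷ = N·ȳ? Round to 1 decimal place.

Var(Ŷ) = N²·Var(ȳ) = N²·(1 − n/N)·s²/n.
f = 1454/5417 = 0.26841425; Var(ȳ) = 0.73158575·206/1454 = 0.1036497.
Var(Ŷ) = 5417² · 0.1036497 = 3.0414853 × 10^6.
SE(Ŷ) = √(3.0414853 × 10^6) = 1744.0.

1744.0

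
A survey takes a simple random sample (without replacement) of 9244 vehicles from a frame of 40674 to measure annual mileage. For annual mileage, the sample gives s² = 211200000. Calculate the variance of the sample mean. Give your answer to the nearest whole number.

Under SRS without replacement, Var(ȳ) = (1 − f)·s²/n with f = n/N = 9244/40674 = 0.22727049.
Var(ȳ) = (1 − 0.22727049)·211200000/9244 = 0.77272951·22847.252 = 17654.746.

17655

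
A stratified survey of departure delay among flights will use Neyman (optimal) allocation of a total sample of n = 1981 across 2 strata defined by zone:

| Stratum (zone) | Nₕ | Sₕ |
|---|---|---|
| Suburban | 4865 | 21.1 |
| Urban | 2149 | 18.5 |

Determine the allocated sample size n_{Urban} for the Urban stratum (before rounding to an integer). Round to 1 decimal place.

553.0

Neyman allocation: nₕ = n·NₕSₕ / Σⱼ NⱼSⱼ.
Σ NⱼSⱼ = 4865·21.1 + 2149·18.5 = 142408.
n_{Urban} = 1981·2149·18.5 / 142408 = 553.0.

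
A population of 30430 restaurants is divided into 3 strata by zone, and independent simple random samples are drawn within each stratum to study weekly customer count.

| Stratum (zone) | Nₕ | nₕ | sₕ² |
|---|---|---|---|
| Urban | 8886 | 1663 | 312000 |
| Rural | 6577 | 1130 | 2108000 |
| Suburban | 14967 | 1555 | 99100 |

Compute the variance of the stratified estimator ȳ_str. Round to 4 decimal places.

98.9925

Var(ȳ_str) = Σₕ Wₕ²(1 − fₕ)sₕ²/nₕ with Wₕ = Nₕ/N, N = 30430.
Urban: Wₕ = 0.29201446; term = 0.29201446²·(1 − 0.18714832)·312000/1663 = 13.004162.
Rural: Wₕ = 0.21613539; term = 0.21613539²·(1 − 0.17181086)·2108000/1130 = 72.172787.
Suburban: Wₕ = 0.49185015; term = 0.49185015²·(1 − 0.10389524)·99100/1555 = 13.815533.
Sum = 98.992482.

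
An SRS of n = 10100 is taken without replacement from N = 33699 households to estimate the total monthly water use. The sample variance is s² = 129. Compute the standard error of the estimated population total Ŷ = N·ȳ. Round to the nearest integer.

3187

Var(Ŷ) = N²·Var(ȳ) = N²·(1 − n/N)·s²/n.
f = 10100/33699 = 0.29971216; Var(ȳ) = 0.70028784·129/10100 = 0.0089442705.
Var(Ŷ) = 33699² · 0.0089442705 = 1.0157316 × 10^7.
SE(Ŷ) = √(1.0157316 × 10^7) = 3187.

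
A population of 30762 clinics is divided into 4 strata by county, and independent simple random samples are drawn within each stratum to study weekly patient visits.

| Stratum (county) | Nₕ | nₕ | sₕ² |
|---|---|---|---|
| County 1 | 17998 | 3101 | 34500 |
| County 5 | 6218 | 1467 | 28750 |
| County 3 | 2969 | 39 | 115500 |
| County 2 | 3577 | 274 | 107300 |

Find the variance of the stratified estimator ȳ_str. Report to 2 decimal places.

Var(ȳ_str) = Σₕ Wₕ²(1 − fₕ)sₕ²/nₕ with Wₕ = Nₕ/N, N = 30762.
County 1: Wₕ = 0.58507249; term = 0.58507249²·(1 − 0.17229692)·34500/3101 = 3.1521818.
County 5: Wₕ = 0.20213250; term = 0.20213250²·(1 − 0.23592795)·28750/1467 = 0.61180687.
County 3: Wₕ = 0.09651518; term = 0.09651518²·(1 − 0.01313574)·115500/39 = 27.224885.
County 2: Wₕ = 0.11627983; term = 0.11627983²·(1 − 0.07660050)·107300/274 = 4.8893096.
Sum = 35.878183.

35.88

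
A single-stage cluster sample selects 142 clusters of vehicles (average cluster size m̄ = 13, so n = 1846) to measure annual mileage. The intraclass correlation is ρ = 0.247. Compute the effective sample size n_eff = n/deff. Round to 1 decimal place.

deff = 1 + (13 − 1)·0.247 = 1 + 2.964 = 3.964.
n_eff = 1846 / 3.964 = 465.7.

465.7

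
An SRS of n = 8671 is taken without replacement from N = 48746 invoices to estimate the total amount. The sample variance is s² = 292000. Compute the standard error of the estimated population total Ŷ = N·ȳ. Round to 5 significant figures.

256490

Var(Ŷ) = N²·Var(ȳ) = N²·(1 − n/N)·s²/n.
f = 8671/48746 = 0.17788126; Var(ȳ) = 0.82211874·292000/8671 = 27.685235.
Var(Ŷ) = 48746² · 27.685235 = 6.5784895 × 10^10.
SE(Ŷ) = √(6.5784895 × 10^10) = 256490.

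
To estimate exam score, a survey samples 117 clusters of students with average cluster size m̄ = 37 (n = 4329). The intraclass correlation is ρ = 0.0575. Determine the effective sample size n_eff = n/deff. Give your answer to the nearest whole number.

1410

deff = 1 + (37 − 1)·0.0575 = 1 + 2.07 = 3.07.
n_eff = 4329 / 3.07 = 1410.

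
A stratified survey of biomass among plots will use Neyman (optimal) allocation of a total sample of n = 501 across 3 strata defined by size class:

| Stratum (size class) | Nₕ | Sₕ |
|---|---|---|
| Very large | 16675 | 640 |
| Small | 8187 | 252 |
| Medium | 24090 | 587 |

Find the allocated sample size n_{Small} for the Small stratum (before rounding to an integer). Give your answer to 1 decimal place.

Neyman allocation: nₕ = n·NₕSₕ / Σⱼ NⱼSⱼ.
Σ NⱼSⱼ = 16675·640 + 8187·252 + 24090·587 = 2.6875954 × 10^7.
n_{Small} = 501·8187·252 / (2.6875954 × 10^7) = 38.5.

38.5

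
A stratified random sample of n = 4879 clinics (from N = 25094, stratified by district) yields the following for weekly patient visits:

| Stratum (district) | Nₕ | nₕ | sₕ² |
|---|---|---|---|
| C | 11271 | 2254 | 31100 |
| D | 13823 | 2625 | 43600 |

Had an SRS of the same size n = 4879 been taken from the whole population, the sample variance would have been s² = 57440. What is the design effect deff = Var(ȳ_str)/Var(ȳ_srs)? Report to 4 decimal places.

Var(ȳ_str) = Σ Wₕ²(1−fₕ)sₕ²/nₕ with Wₕ = Nₕ/25094:
  C: (11271/25094)²·(1−2254/11271)·31100/2254 = 2.2268513
  D: (13823/25094)²·(1−2625/13823)·43600/2625 = 4.0828194
  → Var(ȳ_str) = 6.3096707.
Var(ȳ_srs) = (1 − 4879/25094)·57440/4879 = 9.4839109.
deff = 6.3096707 / 9.4839109 = 0.6653.

0.6653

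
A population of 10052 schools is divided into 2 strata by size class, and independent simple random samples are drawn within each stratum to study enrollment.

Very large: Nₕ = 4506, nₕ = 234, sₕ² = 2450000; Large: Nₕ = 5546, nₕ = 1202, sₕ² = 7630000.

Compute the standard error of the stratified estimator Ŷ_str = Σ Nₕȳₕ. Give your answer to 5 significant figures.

595380

Var(Ŷ_str) = Σₕ Nₕ²(1 − fₕ)sₕ²/nₕ.
Very large: 4506²·(1 − 234/4506)·2450000/234 = 2.0154529 × 10^11.
Large: 5546²·(1 − 1202/5546)·7630000/1202 = 1.5292897 × 10^11.
Sum = 3.5447426 × 10^11.
SE = √(3.5447426 × 10^11) = 595380.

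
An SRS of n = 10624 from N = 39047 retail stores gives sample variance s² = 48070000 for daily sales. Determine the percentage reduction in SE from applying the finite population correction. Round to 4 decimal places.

f = n/N = 10624/39047 = 0.27208236.
SE_no-fpc = √(s²/n) = 67.265601; SE_fpc = √((1−f)s²/n) = 57.389726.
Ratio = √(1−f) = 0.85318089. Reduction = 100·(1 − 0.85318089) = 14.6819%.

14.6819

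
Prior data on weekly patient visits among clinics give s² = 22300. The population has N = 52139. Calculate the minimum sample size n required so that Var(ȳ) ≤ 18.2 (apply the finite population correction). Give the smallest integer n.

Without fpc, n₀ = s²/D = 22300/18.2 = 1225.2747.
With fpc, (1 − n/N)·s²/n ≤ D requires n ≥ n₀/(1 + n₀/N) = 1225.2747/(1 + 1225.2747/52139) = 1197.1417.
Rounding up, n = 1198.

1198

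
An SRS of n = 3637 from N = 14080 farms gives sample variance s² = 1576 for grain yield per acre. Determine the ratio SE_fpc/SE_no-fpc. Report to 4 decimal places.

0.8612

f = n/N = 3637/14080 = 0.25830966.
SE_no-fpc = √(s²/n) = 0.65827363; SE_fpc = √((1−f)s²/n) = 0.56691476.
Ratio = √(1−f) = 0.86121446.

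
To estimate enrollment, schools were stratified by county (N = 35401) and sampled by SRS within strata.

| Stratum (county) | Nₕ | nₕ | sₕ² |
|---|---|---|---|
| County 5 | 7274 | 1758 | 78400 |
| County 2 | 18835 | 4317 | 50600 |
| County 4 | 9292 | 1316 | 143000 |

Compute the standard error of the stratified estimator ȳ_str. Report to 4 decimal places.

Var(ȳ_str) = Σₕ Wₕ²(1 − fₕ)sₕ²/nₕ with Wₕ = Nₕ/N, N = 35401.
County 5: Wₕ = 0.20547442; term = 0.20547442²·(1 − 0.24168271)·78400/1758 = 1.4277879.
County 2: Wₕ = 0.53204712; term = 0.53204712²·(1 − 0.22920096)·50600/4317 = 2.5574657.
County 4: Wₕ = 0.26247846; term = 0.26247846²·(1 − 0.14162721)·143000/1316 = 6.4260401.
Sum = 10.411294.
SE = √(10.411294) = 3.2267.

3.2267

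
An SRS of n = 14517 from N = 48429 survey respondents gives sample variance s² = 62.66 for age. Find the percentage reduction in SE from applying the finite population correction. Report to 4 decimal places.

f = n/N = 14517/48429 = 0.29975841.
SE_no-fpc = √(s²/n) = 0.065698697; SE_fpc = √((1−f)s²/n) = 0.054976958.
Ratio = √(1−f) = 0.83680439. Reduction = 100·(1 − 0.83680439) = 16.3196%.

16.3196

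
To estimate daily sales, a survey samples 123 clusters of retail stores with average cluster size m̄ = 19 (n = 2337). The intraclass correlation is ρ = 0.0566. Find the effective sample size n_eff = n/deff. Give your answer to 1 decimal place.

1157.6

deff = 1 + (19 − 1)·0.0566 = 1 + 1.0188 = 2.0188.
n_eff = 2337 / 2.0188 = 1157.6.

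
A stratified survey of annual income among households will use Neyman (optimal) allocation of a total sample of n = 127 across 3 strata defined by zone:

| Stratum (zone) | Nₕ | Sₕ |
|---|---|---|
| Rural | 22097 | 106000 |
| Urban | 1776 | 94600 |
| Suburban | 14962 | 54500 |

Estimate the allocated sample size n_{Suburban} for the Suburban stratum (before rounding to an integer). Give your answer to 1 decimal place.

31.1

Neyman allocation: nₕ = n·NₕSₕ / Σⱼ NⱼSⱼ.
Σ NⱼSⱼ = 22097·106000 + 1776·94600 + 14962·54500 = 3.3257206 × 10^9.
n_{Suburban} = 127·14962·54500 / (3.3257206 × 10^9) = 31.1.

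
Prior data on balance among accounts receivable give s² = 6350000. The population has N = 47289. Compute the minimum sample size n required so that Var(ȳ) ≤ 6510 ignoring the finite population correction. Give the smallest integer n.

Without fpc, n₀ = s²/D = 6350000/6510 = 975.4224.
Rounding up, n = 976.

976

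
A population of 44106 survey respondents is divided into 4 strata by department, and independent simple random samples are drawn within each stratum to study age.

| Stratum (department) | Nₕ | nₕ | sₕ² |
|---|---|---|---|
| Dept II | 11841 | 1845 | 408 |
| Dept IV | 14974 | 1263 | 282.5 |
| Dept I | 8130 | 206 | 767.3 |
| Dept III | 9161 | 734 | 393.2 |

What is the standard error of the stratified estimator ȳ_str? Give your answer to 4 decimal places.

Var(ȳ_str) = Σₕ Wₕ²(1 − fₕ)sₕ²/nₕ with Wₕ = Nₕ/N, N = 44106.
Dept II: Wₕ = 0.26846688; term = 0.26846688²·(1 − 0.15581454)·408/1845 = 0.013454981.
Dept IV: Wₕ = 0.33950029; term = 0.33950029²·(1 − 0.08434620)·282.5/1263 = 0.023606234.
Dept I: Wₕ = 0.18432866; term = 0.18432866²·(1 − 0.02533825)·767.3/206 = 0.12334957.
Dept III: Wₕ = 0.20770417; term = 0.20770417²·(1 − 0.08012226)·393.2/734 = 0.021258762.
Sum = 0.18166955.
SE = √(0.18166955) = 0.4262.

0.4262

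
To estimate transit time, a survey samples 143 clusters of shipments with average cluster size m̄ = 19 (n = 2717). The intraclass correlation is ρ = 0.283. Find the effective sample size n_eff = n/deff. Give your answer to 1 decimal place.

deff = 1 + (19 − 1)·0.283 = 1 + 5.094 = 6.094.
n_eff = 2717 / 6.094 = 445.8.

445.8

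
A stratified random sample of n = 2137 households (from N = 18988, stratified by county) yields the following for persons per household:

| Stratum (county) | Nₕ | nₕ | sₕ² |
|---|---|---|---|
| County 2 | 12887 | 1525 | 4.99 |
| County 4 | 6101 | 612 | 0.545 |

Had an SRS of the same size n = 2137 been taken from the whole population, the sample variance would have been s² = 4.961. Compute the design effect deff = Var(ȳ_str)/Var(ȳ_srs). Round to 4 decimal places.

Var(ȳ_str) = Σ Wₕ²(1−fₕ)sₕ²/nₕ with Wₕ = Nₕ/18988:
  County 2: (12887/18988)²·(1−1525/12887)·4.99/1525 = 0.0013288589
  County 4: (6101/18988)²·(1−612/6101)·0.545/612 = 8.2714355 × 10^-5
  → Var(ȳ_str) = 0.0014115733.
Var(ȳ_srs) = (1 − 2137/18988)·4.961/2137 = 0.0020602084.
deff = 0.0014115733 / 0.0020602084 = 0.6852.

0.6852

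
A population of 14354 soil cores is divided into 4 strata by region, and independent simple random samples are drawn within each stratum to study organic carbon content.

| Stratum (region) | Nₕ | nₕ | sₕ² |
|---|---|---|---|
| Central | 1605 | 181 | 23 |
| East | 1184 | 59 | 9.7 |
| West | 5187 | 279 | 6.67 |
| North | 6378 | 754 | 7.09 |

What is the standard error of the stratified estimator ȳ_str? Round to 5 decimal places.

Var(ȳ_str) = Σₕ Wₕ²(1 − fₕ)sₕ²/nₕ with Wₕ = Nₕ/N, N = 14354.
Central: Wₕ = 0.11181552; term = 0.11181552²·(1 − 0.11277259)·23/181 = 0.0014095757.
East: Wₕ = 0.08248572; term = 0.08248572²·(1 − 0.04983108)·9.7/59 = 0.0010628649.
West: Wₕ = 0.36136269; term = 0.36136269²·(1 − 0.05378832)·6.67/279 = 0.0029539052.
North: Wₕ = 0.44433607; term = 0.44433607²·(1 − 0.11821888)·7.09/754 = 0.0016370383.
Sum = 0.0070633841.
SE = √(0.0070633841) = 0.08404.

0.08404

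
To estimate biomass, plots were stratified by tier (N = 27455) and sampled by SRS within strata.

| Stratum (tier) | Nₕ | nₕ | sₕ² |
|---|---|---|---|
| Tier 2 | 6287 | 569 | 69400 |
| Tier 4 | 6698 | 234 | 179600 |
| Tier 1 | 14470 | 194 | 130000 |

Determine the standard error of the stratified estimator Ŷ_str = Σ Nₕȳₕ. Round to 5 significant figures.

419570

Var(Ŷ_str) = Σₕ Nₕ²(1 − fₕ)sₕ²/nₕ.
Tier 2: 6287²·(1 − 569/6287)·69400/569 = 4.3846488 × 10^9.
Tier 4: 6698²·(1 − 234/6698)·179600/234 = 3.3230507 × 10^10.
Tier 1: 14470²·(1 − 194/14470)·130000/194 = 1.3842569 × 10^11.
Sum = 1.7604085 × 10^11.
SE = √(1.7604085 × 10^11) = 419570.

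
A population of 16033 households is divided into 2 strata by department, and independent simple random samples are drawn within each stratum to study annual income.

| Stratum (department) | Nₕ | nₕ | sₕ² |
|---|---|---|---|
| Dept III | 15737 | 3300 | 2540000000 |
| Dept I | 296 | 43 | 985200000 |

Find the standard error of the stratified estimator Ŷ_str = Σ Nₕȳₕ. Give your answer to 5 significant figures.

Var(Ŷ_str) = Σₕ Nₕ²(1 − fₕ)sₕ²/nₕ.
Dept III: 15737²·(1 − 3300/15737)·2540000000/3300 = 1.5064591 × 10^14.
Dept I: 296²·(1 − 43/296)·985200000/43 = 1.715806 × 10^12.
Sum = 1.5236172 × 10^14.
SE = √(1.5236172 × 10^14) = 1.2343 × 10^7.

1.2343 × 10^7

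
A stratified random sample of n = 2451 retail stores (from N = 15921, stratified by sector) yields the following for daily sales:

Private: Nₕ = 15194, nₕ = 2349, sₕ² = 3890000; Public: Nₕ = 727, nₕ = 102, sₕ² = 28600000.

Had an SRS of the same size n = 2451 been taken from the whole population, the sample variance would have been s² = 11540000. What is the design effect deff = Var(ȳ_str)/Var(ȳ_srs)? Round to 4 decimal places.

0.4463

Var(ȳ_str) = Σ Wₕ²(1−fₕ)sₕ²/nₕ with Wₕ = Nₕ/15921:
  Private: (15194/15921)²·(1−2349/15194)·3890000/2349 = 1275.0644
  Public: (727/15921)²·(1−102/727)·28600000/102 = 502.61981
  → Var(ȳ_str) = 1777.6842.
Var(ȳ_srs) = (1 − 2451/15921)·11540000/2451 = 3983.4535.
deff = 1777.6842 / 3983.4535 = 0.4463.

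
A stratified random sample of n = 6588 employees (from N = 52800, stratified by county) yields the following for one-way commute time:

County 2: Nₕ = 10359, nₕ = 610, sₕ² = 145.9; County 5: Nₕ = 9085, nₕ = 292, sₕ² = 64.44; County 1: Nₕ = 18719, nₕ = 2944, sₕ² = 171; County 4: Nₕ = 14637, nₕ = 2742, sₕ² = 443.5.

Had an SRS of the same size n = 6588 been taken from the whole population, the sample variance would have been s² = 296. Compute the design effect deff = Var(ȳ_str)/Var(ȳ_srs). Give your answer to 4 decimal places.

Var(ȳ_str) = Σ Wₕ²(1−fₕ)sₕ²/nₕ with Wₕ = Nₕ/52800:
  County 2: (10359/52800)²·(1−610/10359)·145.9/610 = 0.0086643406
  County 5: (9085/52800)²·(1−292/9085)·64.44/292 = 0.0063236357
  County 1: (18719/52800)²·(1−2944/18719)·171/2944 = 0.0061523704
  County 4: (14637/52800)²·(1−2742/14637)·443.5/2742 = 0.010101244
  → Var(ȳ_str) = 0.031241591.
Var(ȳ_srs) = (1 − 6588/52800)·296/6588 = 0.039324115.
deff = 0.031241591 / 0.039324115 = 0.7945.

0.7945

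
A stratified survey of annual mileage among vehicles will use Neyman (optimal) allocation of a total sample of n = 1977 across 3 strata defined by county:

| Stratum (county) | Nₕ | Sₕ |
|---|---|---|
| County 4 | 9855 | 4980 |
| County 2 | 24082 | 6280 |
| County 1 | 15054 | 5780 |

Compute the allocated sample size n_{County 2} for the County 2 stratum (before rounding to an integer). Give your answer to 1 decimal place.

1040.6

Neyman allocation: nₕ = n·NₕSₕ / Σⱼ NⱼSⱼ.
Σ NⱼSⱼ = 9855·4980 + 24082·6280 + 15054·5780 = 2.8732498 × 10^8.
n_{County 2} = 1977·24082·6280 / (2.8732498 × 10^8) = 1040.6.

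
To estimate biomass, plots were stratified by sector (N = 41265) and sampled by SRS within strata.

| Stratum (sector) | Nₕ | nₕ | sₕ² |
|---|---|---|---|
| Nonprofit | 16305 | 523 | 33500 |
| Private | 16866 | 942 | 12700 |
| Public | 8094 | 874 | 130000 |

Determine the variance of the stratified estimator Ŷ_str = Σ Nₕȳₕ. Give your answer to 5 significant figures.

Var(Ŷ_str) = Σₕ Nₕ²(1 − fₕ)sₕ²/nₕ.
Nonprofit: 16305²·(1 − 523/16305)·33500/523 = 1.6482609 × 10^10.
Private: 16866²·(1 − 942/16866)·12700/942 = 3.6209046 × 10^9.
Public: 8094²·(1 − 874/8094)·130000/874 = 8.6922522 × 10^9.
Sum = 2.8795766 × 10^10.

2.8796 × 10^10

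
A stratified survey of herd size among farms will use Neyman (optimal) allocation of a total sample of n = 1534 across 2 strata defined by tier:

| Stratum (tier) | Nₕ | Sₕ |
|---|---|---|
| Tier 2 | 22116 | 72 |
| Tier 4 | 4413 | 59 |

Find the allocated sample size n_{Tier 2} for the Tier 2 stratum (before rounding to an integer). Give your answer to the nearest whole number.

Neyman allocation: nₕ = n·NₕSₕ / Σⱼ NⱼSⱼ.
Σ NⱼSⱼ = 22116·72 + 4413·59 = 1.852719 × 10^6.
n_{Tier 2} = 1534·22116·72 / (1.852719 × 10^6) = 1318.

1318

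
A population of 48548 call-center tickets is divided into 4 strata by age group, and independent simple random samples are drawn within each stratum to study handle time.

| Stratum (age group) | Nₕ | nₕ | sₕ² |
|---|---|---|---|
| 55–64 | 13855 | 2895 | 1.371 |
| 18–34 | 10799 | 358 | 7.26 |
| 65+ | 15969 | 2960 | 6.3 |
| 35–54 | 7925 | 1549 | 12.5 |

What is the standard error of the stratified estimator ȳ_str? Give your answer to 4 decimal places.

0.0369

Var(ȳ_str) = Σₕ Wₕ²(1 − fₕ)sₕ²/nₕ with Wₕ = Nₕ/N, N = 48548.
55–64: Wₕ = 0.28538766; term = 0.28538766²·(1 − 0.20894984)·1.371/2895 = 3.0511481 × 10^-5.
18–34: Wₕ = 0.22243965; term = 0.22243965²·(1 − 0.03315122)·7.26/358 = 9.7014476 × 10^-4.
65+: Wₕ = 0.32893219; term = 0.32893219²·(1 − 0.18535913)·6.3/2960 = 1.8759782 × 10^-4.
35–54: Wₕ = 0.16324050; term = 0.16324050²·(1 − 0.19545741)·12.5/1549 = 1.7300693 × 10^-4.
Sum = 0.001361261.
SE = √(0.001361261) = 0.0369.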